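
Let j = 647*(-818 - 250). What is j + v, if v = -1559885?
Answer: -2250881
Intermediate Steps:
j = -690996 (j = 647*(-1068) = -690996)
j + v = -690996 - 1559885 = -2250881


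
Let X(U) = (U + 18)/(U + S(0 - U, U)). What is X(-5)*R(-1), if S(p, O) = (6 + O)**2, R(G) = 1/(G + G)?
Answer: 13/8 ≈ 1.6250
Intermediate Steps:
R(G) = 1/(2*G)
X(U) = (18 + U)/(U + (6 + U)**2) (X(U) = (U + 18)/(U + (6 + U)**2) = (18 + U)/(U + (6 + U)**2))
X(-5)*R(-1) = ((18 - 5)/(-5 + (6 - 5)**2))*((1/2)/(-1)) = (13/(-5 + 1**2))*((1/2)*(-1)) = (13/(-5 + 1))*(-1/2) = (13/(-4))*(-1/2) = -1/4*13*(-1/2) = -13/4*(-1/2) = 13/8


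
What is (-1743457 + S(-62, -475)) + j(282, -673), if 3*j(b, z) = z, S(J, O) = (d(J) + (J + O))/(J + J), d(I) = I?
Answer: -648647659/372 ≈ -1.7437e+6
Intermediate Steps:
S(J, O) = (O + 2*J)/(2*J) (S(J, O) = (J + (J + O))/(J + J) = (O + 2*J)/((2*J)) = (O + 2*J)*(1/(2*J)) = (O + 2*J)/(2*J))
j(b, z) = z/3
(-1743457 + S(-62, -475)) + j(282, -673) = (-1743457 + (-62 + (1/2)*(-475))/(-62)) + (1/3)*(-673) = (-1743457 - (-62 - 475/2)/62) - 673/3 = (-1743457 - 1/62*(-599/2)) - 673/3 = (-1743457 + 599/124) - 673/3 = -216188069/124 - 673/3 = -648647659/372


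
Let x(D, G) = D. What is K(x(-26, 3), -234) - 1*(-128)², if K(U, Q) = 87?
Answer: -16297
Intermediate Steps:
K(x(-26, 3), -234) - 1*(-128)² = 87 - 1*(-128)² = 87 - 1*16384 = 87 - 16384 = -16297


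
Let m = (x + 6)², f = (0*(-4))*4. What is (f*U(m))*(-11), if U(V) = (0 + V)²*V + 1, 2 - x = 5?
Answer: 0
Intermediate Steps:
x = -3 (x = 2 - 1*5 = 2 - 5 = -3)
f = 0 (f = 0*4 = 0)
m = 9 (m = (-3 + 6)² = 3² = 9)
U(V) = 1 + V³ (U(V) = V²*V + 1 = V³ + 1 = 1 + V³)
(f*U(m))*(-11) = (0*(1 + 9³))*(-11) = (0*(1 + 729))*(-11) = (0*730)*(-11) = 0*(-11) = 0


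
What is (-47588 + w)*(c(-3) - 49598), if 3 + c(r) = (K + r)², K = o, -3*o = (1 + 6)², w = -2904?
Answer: 22370228140/9 ≈ 2.4856e+9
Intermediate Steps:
o = -49/3 (o = -(1 + 6)²/3 = -⅓*7² = -⅓*49 = -49/3 ≈ -16.333)
K = -49/3 ≈ -16.333
c(r) = -3 + (-49/3 + r)²
(-47588 + w)*(c(-3) - 49598) = (-47588 - 2904)*((-3 + (-49 + 3*(-3))²/9) - 49598) = -50492*((-3 + (-49 - 9)²/9) - 49598) = -50492*((-3 + (⅑)*(-58)²) - 49598) = -50492*((-3 + (⅑)*3364) - 49598) = -50492*((-3 + 3364/9) - 49598) = -50492*(3337/9 - 49598) = -50492*(-443045/9) = 22370228140/9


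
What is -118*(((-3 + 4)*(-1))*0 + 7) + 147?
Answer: -679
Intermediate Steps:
-118*(((-3 + 4)*(-1))*0 + 7) + 147 = -118*((1*(-1))*0 + 7) + 147 = -118*(-1*0 + 7) + 147 = -118*(0 + 7) + 147 = -118*7 + 147 = -826 + 147 = -679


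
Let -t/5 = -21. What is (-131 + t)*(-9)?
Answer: 234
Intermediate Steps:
t = 105 (t = -5*(-21) = 105)
(-131 + t)*(-9) = (-131 + 105)*(-9) = -26*(-9) = 234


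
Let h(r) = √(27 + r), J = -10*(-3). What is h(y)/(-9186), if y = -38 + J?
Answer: -√19/9186 ≈ -0.00047452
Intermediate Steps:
J = 30
y = -8 (y = -38 + 30 = -8)
h(y)/(-9186) = √(27 - 8)/(-9186) = √19*(-1/9186) = -√19/9186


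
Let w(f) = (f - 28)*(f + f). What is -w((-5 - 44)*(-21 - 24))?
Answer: -9600570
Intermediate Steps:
w(f) = 2*f*(-28 + f) (w(f) = (-28 + f)*(2*f) = 2*f*(-28 + f))
-w((-5 - 44)*(-21 - 24)) = -2*(-5 - 44)*(-21 - 24)*(-28 + (-5 - 44)*(-21 - 24)) = -2*(-49*(-45))*(-28 - 49*(-45)) = -2*2205*(-28 + 2205) = -2*2205*2177 = -1*9600570 = -9600570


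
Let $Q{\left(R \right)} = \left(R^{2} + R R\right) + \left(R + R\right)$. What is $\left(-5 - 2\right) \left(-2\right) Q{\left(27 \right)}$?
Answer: $21168$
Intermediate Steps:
$Q{\left(R \right)} = 2 R + 2 R^{2}$ ($Q{\left(R \right)} = \left(R^{2} + R^{2}\right) + 2 R = 2 R^{2} + 2 R = 2 R + 2 R^{2}$)
$\left(-5 - 2\right) \left(-2\right) Q{\left(27 \right)} = \left(-5 - 2\right) \left(-2\right) 2 \cdot 27 \left(1 + 27\right) = \left(-7\right) \left(-2\right) 2 \cdot 27 \cdot 28 = 14 \cdot 1512 = 21168$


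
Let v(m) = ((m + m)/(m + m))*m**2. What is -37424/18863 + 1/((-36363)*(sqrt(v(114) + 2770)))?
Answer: -37424/18863 - sqrt(15766)/573299058 ≈ -1.9840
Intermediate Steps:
v(m) = m**2 (v(m) = ((2*m)/((2*m)))*m**2 = ((2*m)*(1/(2*m)))*m**2 = 1*m**2 = m**2)
-37424/18863 + 1/((-36363)*(sqrt(v(114) + 2770))) = -37424/18863 + 1/((-36363)*(sqrt(114**2 + 2770))) = -37424*1/18863 - 1/(36363*sqrt(12996 + 2770)) = -37424/18863 - sqrt(15766)/15766/36363 = -37424/18863 - sqrt(15766)/573299058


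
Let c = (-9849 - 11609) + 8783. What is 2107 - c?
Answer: 14782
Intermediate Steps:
c = -12675 (c = -21458 + 8783 = -12675)
2107 - c = 2107 - 1*(-12675) = 2107 + 12675 = 14782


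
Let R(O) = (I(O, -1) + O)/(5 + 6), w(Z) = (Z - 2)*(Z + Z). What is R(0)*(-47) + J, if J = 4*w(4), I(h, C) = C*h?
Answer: 64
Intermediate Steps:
w(Z) = 2*Z*(-2 + Z) (w(Z) = (-2 + Z)*(2*Z) = 2*Z*(-2 + Z))
R(O) = 0 (R(O) = (-O + O)/(5 + 6) = 0/11 = 0*(1/11) = 0)
J = 64 (J = 4*(2*4*(-2 + 4)) = 4*(2*4*2) = 4*16 = 64)
R(0)*(-47) + J = 0*(-47) + 64 = 0 + 64 = 64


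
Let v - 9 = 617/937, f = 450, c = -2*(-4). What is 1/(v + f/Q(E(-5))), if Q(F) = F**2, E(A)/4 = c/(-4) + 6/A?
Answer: 1918976/23805025 ≈ 0.080612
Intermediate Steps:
c = 8
E(A) = -8 + 24/A (E(A) = 4*(8/(-4) + 6/A) = 4*(8*(-1/4) + 6/A) = 4*(-2 + 6/A) = -8 + 24/A)
v = 9050/937 (v = 9 + 617/937 = 9050/937 ≈ 9.6585)
1/(v + f/Q(E(-5))) = 1/(9050/937 + 450/((-8 + 24/(-5))**2)) = 1/(9050/937 + 450/((-8 + 24*(-1/5))**2)) = 1/(9050/937 + 450/((-8 - 24/5)**2)) = 1/(9050/937 + 450/((-64/5)**2)) = 1/(9050/937 + 450/(4096/25)) = 1/(9050/937 + 450*(25/4096)) = 1/(9050/937 + 5625/2048) = 1/(23805025/1918976) = 1918976/23805025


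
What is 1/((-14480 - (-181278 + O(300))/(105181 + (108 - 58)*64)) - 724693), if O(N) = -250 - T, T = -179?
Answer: -15483/11444589652 ≈ -1.3529e-6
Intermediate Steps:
O(N) = -71 (O(N) = -250 - 1*(-179) = -250 + 179 = -71)
1/((-14480 - (-181278 + O(300))/(105181 + (108 - 58)*64)) - 724693) = 1/((-14480 - (-181278 - 71)/(105181 + (108 - 58)*64)) - 724693) = 1/((-14480 - (-181349)/(105181 + 50*64)) - 724693) = 1/((-14480 - (-181349)/(105181 + 3200)) - 724693) = 1/((-14480 - (-181349)/108381) - 724693) = 1/((-14480 - 1*(-25907/15483)) - 724693) = 1/((-14480 + 25907/15483) - 724693) = 1/(-224167933/15483 - 724693) = 1/(-11444589652/15483) = -15483/11444589652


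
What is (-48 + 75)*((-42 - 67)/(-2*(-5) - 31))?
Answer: 981/7 ≈ 140.14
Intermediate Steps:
(-48 + 75)*((-42 - 67)/(-2*(-5) - 31)) = 27*(-109/(10 - 31)) = 27*(-109/(-21)) = 27*(-109*(-1/21)) = 27*(109/21) = 981/7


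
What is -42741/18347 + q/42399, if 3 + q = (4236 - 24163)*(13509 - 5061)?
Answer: -49054074324/12347531 ≈ -3972.8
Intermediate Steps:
q = -168343299 (q = -3 + (4236 - 24163)*(13509 - 5061) = -3 - 19927*8448 = -3 - 168343296 = -168343299)
-42741/18347 + q/42399 = -42741/18347 - 168343299/42399 = -42741*1/18347 - 168343299*1/42399 = -42741/18347 - 18704811/4711 = -49054074324/12347531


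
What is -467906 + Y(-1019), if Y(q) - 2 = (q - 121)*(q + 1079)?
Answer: -536304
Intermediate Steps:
Y(q) = 2 + (-121 + q)*(1079 + q) (Y(q) = 2 + (q - 121)*(q + 1079) = 2 + (-121 + q)*(1079 + q))
-467906 + Y(-1019) = -467906 + (-130557 + (-1019)² + 958*(-1019)) = -467906 + (-130557 + 1038361 - 976202) = -467906 - 68398 = -536304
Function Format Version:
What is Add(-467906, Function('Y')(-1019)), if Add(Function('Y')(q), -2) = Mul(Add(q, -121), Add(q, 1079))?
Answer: -536304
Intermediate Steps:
Function('Y')(q) = Add(2, Mul(Add(-121, q), Add(1079, q))) (Function('Y')(q) = Add(2, Mul(Add(q, -121), Add(q, 1079))) = Add(2, Mul(Add(-121, q), Add(1079, q))))
Add(-467906, Function('Y')(-1019)) = Add(-467906, Add(-130557, Pow(-1019, 2), Mul(958, -1019))) = Add(-467906, Add(-130557, 1038361, -976202)) = Add(-467906, -68398) = -536304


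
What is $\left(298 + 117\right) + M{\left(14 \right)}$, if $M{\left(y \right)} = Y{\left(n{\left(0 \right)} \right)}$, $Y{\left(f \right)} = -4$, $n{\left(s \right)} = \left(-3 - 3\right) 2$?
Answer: $411$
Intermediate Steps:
$n{\left(s \right)} = -12$ ($n{\left(s \right)} = \left(-6\right) 2 = -12$)
$M{\left(y \right)} = -4$
$\left(298 + 117\right) + M{\left(14 \right)} = \left(298 + 117\right) - 4 = 415 - 4 = 411$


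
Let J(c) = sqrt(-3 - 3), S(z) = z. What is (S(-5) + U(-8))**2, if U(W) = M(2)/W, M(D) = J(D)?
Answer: (40 + I*sqrt(6))**2/64 ≈ 24.906 + 3.0619*I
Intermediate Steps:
J(c) = I*sqrt(6) (J(c) = sqrt(-6) = I*sqrt(6))
M(D) = I*sqrt(6)
U(W) = I*sqrt(6)/W (U(W) = (I*sqrt(6))/W = I*sqrt(6)/W)
(S(-5) + U(-8))**2 = (-5 + I*sqrt(6)/(-8))**2 = (-5 + I*sqrt(6)*(-1/8))**2 = (-5 - I*sqrt(6)/8)**2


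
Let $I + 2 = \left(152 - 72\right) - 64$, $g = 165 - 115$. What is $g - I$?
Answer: $36$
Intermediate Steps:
$g = 50$ ($g = 165 - 115 = 50$)
$I = 14$ ($I = -2 + \left(\left(152 - 72\right) - 64\right) = -2 + \left(80 - 64\right) = -2 + 16 = 14$)
$g - I = 50 - 14 = 36$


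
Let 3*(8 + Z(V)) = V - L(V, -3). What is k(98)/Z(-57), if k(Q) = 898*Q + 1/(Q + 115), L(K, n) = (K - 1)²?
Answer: -18744853/244595 ≈ -76.636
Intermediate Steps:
L(K, n) = (-1 + K)²
k(Q) = 1/(115 + Q) + 898*Q (k(Q) = 898*Q + 1/(115 + Q) = 1/(115 + Q) + 898*Q)
Z(V) = -8 - (-1 + V)²/3 + V/3 (Z(V) = -8 + (V - (-1 + V)²)/3 = -8 + (-(-1 + V)²/3 + V/3) = -8 - (-1 + V)²/3 + V/3)
k(98)/Z(-57) = ((1 + 898*98² + 103270*98)/(115 + 98))/(-25/3 - 57 - ⅓*(-57)²) = ((1 + 898*9604 + 10120460)/213)/(-25/3 - 57 - ⅓*3249) = ((1 + 8624392 + 10120460)/213)/(-25/3 - 57 - 1083) = ((1/213)*18744853)/(-3445/3) = (18744853/213)*(-3/3445) = -18744853/244595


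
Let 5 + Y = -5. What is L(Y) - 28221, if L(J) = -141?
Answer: -28362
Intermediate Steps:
Y = -10 (Y = -5 - 5 = -10)
L(Y) - 28221 = -141 - 28221 = -28362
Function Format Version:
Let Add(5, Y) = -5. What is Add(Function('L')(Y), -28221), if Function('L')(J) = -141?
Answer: -28362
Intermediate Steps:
Y = -10 (Y = Add(-5, -5) = -10)
Add(Function('L')(Y), -28221) = Add(-141, -28221) = -28362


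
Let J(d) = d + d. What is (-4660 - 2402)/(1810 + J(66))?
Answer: -3531/971 ≈ -3.6365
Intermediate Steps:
J(d) = 2*d
(-4660 - 2402)/(1810 + J(66)) = (-4660 - 2402)/(1810 + 2*66) = -7062/(1810 + 132) = -7062/1942 = -7062*1/1942 = -3531/971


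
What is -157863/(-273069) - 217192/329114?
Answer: -1225579811/14978471811 ≈ -0.081823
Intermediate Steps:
-157863/(-273069) - 217192/329114 = -157863*(-1/273069) - 217192*1/329114 = 52621/91023 - 108596/164557 = -1225579811/14978471811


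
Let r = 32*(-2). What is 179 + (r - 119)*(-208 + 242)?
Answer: -6043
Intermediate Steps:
r = -64
179 + (r - 119)*(-208 + 242) = 179 + (-64 - 119)*(-208 + 242) = 179 - 183*34 = 179 - 6222 = -6043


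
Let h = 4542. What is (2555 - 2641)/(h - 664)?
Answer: -43/1939 ≈ -0.022176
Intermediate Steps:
(2555 - 2641)/(h - 664) = (2555 - 2641)/(4542 - 664) = -86/3878 = -86*1/3878 = -43/1939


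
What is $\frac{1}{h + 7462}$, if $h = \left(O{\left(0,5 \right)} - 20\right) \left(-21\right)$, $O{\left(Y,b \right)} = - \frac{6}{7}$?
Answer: $\frac{1}{7900} \approx 0.00012658$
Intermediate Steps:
$O{\left(Y,b \right)} = - \frac{6}{7}$ ($O{\left(Y,b \right)} = \left(-6\right) \frac{1}{7} = - \frac{6}{7}$)
$h = 438$ ($h = \left(- \frac{6}{7} - 20\right) \left(-21\right) = \left(- \frac{146}{7}\right) \left(-21\right) = 438$)
$\frac{1}{h + 7462} = \frac{1}{438 + 7462} = \frac{1}{7900}$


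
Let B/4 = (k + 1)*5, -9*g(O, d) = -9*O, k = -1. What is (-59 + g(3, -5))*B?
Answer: 0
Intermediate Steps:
g(O, d) = O (g(O, d) = -(-1)*O = O)
B = 0 (B = 4*((-1 + 1)*5) = 4*(0*5) = 4*0 = 0)
(-59 + g(3, -5))*B = (-59 + 3)*0 = -56*0 = 0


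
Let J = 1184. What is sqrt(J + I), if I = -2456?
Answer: 2*I*sqrt(318) ≈ 35.665*I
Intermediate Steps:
sqrt(J + I) = sqrt(1184 - 2456) = sqrt(-1272) = 2*I*sqrt(318)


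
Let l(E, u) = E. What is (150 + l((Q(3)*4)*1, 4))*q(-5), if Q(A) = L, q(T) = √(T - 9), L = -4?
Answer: 134*I*√14 ≈ 501.38*I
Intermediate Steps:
q(T) = √(-9 + T)
Q(A) = -4
(150 + l((Q(3)*4)*1, 4))*q(-5) = (150 - 4*4*1)*√(-9 - 5) = (150 - 16*1)*√(-14) = (150 - 16)*(I*√14) = 134*(I*√14) = 134*I*√14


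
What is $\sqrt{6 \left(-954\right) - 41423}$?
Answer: $i \sqrt{47147} \approx 217.13 i$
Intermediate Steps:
$\sqrt{6 \left(-954\right) - 41423} = \sqrt{-5724 - 41423} = \sqrt{-47147} = i \sqrt{47147}$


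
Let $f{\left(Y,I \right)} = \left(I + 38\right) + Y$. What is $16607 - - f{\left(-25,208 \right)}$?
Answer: $16828$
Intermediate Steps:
$f{\left(Y,I \right)} = 38 + I + Y$ ($f{\left(Y,I \right)} = \left(38 + I\right) + Y = 38 + I + Y$)
$16607 - - f{\left(-25,208 \right)} = 16607 - - (38 + 208 - 25) = 16607 - \left(-1\right) 221 = 16607 - -221 = 16607 + 221 = 16828$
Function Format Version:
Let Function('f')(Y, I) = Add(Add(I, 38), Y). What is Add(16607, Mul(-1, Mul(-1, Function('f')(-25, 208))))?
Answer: 16828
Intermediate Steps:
Function('f')(Y, I) = Add(38, I, Y) (Function('f')(Y, I) = Add(Add(38, I), Y) = Add(38, I, Y))
Add(16607, Mul(-1, Mul(-1, Function('f')(-25, 208)))) = Add(16607, Mul(-1, Mul(-1, Add(38, 208, -25)))) = Add(16607, Mul(-1, Mul(-1, 221))) = Add(16607, Mul(-1, -221)) = Add(16607, 221) = 16828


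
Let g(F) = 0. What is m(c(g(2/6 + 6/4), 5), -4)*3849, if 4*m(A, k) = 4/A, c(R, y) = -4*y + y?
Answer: -1283/5 ≈ -256.60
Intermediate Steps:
c(R, y) = -3*y
m(A, k) = 1/A (m(A, k) = (4/A)/4 = 1/A)
m(c(g(2/6 + 6/4), 5), -4)*3849 = 3849/(-3*5) = 3849/(-15) = -1/15*3849 = -1283/5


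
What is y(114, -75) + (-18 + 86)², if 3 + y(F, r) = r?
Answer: 4546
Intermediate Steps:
y(F, r) = -3 + r
y(114, -75) + (-18 + 86)² = (-3 - 75) + (-18 + 86)² = -78 + 68² = -78 + 4624 = 4546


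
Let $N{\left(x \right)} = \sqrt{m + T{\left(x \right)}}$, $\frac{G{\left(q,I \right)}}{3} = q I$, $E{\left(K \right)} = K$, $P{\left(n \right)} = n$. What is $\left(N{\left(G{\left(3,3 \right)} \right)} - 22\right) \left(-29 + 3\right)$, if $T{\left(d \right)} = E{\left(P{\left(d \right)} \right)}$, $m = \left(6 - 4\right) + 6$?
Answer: $572 - 26 \sqrt{35} \approx 418.18$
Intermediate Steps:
$m = 8$ ($m = 2 + 6 = 8$)
$T{\left(d \right)} = d$
$G{\left(q,I \right)} = 3 I q$ ($G{\left(q,I \right)} = 3 q I = 3 I q$)
$N{\left(x \right)} = \sqrt{8 + x}$
$\left(N{\left(G{\left(3,3 \right)} \right)} - 22\right) \left(-29 + 3\right) = \left(\sqrt{8 + 3 \cdot 3 \cdot 3} - 22\right) \left(-29 + 3\right) = \left(\sqrt{8 + 27} - 22\right) \left(-26\right) = \left(\sqrt{35} - 22\right) \left(-26\right) = \left(-22 + \sqrt{35}\right) \left(-26\right) = 572 - 26 \sqrt{35}$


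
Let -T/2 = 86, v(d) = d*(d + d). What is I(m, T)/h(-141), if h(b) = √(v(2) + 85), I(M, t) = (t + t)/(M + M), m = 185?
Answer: -172*√93/17205 ≈ -0.096408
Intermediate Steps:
v(d) = 2*d² (v(d) = d*(2*d) = 2*d²)
T = -172 (T = -2*86 = -172)
I(M, t) = t/M (I(M, t) = (2*t)/((2*M)) = (2*t)*(1/(2*M)) = t/M)
h(b) = √93 (h(b) = √(2*2² + 85) = √(2*4 + 85) = √(8 + 85) = √93)
I(m, T)/h(-141) = (-172/185)/(√93) = (-172*1/185)*(√93/93) = -172*√93/17205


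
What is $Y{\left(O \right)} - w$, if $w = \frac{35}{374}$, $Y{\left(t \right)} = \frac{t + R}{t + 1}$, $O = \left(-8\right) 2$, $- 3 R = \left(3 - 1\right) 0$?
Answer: $\frac{5459}{5610} \approx 0.97308$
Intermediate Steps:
$R = 0$ ($R = - \frac{\left(3 - 1\right) 0}{3} = - \frac{2 \cdot 0}{3} = \left(- \frac{1}{3}\right) 0 = 0$)
$O = -16$
$Y{\left(t \right)} = \frac{t}{1 + t}$ ($Y{\left(t \right)} = \frac{t + 0}{t + 1} = \frac{t}{1 + t}$)
$w = \frac{35}{374}$ ($w = 35 \cdot \frac{1}{374} = \frac{35}{374} \approx 0.093583$)
$Y{\left(O \right)} - w = - \frac{16}{1 - 16} - \frac{35}{374} = - \frac{16}{-15} - \frac{35}{374} = \left(-16\right) \left(- \frac{1}{15}\right) - \frac{35}{374} = \frac{16}{15} - \frac{35}{374} = \frac{5459}{5610}$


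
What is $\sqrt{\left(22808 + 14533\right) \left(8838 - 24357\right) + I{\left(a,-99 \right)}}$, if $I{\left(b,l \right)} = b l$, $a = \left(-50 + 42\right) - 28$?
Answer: $9 i \sqrt{7154215} \approx 24073.0 i$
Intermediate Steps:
$a = -36$ ($a = -8 - 28 = -36$)
$\sqrt{\left(22808 + 14533\right) \left(8838 - 24357\right) + I{\left(a,-99 \right)}} = \sqrt{\left(22808 + 14533\right) \left(8838 - 24357\right) - -3564} = \sqrt{37341 \left(-15519\right) + 3564} = \sqrt{-579494979 + 3564} = \sqrt{-579491415} = 9 i \sqrt{7154215}$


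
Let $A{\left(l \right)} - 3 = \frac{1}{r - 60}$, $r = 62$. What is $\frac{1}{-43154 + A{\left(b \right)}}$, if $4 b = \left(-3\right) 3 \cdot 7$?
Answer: $- \frac{2}{86301} \approx -2.3175 \cdot 10^{-5}$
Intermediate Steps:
$b = - \frac{63}{4}$ ($b = \frac{\left(-3\right) 3 \cdot 7}{4} = \frac{\left(-9\right) 7}{4} = \frac{1}{4} \left(-63\right) = - \frac{63}{4} \approx -15.75$)
$A{\left(l \right)} = \frac{7}{2}$ ($A{\left(l \right)} = 3 + \frac{1}{62 - 60} = 3 + \frac{1}{2} = \frac{7}{2}$)
$\frac{1}{-43154 + A{\left(b \right)}} = \frac{1}{-43154 + \frac{7}{2}} = \frac{1}{- \frac{86301}{2}} = - \frac{2}{86301}$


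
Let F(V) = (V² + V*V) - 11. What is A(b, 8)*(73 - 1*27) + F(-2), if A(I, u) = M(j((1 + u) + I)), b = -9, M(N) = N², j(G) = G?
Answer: -3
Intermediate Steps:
A(I, u) = (1 + I + u)² (A(I, u) = ((1 + u) + I)² = (1 + I + u)²)
F(V) = -11 + 2*V² (F(V) = (V² + V²) - 11 = 2*V² - 11 = -11 + 2*V²)
A(b, 8)*(73 - 1*27) + F(-2) = (1 - 9 + 8)²*(73 - 1*27) + (-11 + 2*(-2)²) = 0²*(73 - 27) + (-11 + 2*4) = 0*46 + (-11 + 8) = 0 - 3 = -3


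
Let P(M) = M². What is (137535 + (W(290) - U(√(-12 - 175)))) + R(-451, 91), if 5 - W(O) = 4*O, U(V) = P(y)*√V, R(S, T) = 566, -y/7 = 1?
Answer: 136946 - 49*187^(¼)*√I ≈ 1.3682e+5 - 128.13*I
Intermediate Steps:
y = -7 (y = -7*1 = -7)
U(V) = 49*√V (U(V) = (-7)²*√V = 49*√V)
W(O) = 5 - 4*O
(137535 + (W(290) - U(√(-12 - 175)))) + R(-451, 91) = (137535 + ((5 - 4*290) - 49*√(√(-12 - 175)))) + 566 = (137535 + ((5 - 1160) - 49*√(√(-187)))) + 566 = (137535 + (-1155 - 49*√(I*√187))) + 566 = (137535 + (-1155 - 49*187^(¼)*√I)) + 566 = (136380 - 49*187^(¼)*√I) + 566 = 136946 - 49*187^(¼)*√I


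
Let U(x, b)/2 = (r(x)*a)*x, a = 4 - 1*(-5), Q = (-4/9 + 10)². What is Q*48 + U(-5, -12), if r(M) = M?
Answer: 130486/27 ≈ 4832.8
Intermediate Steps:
Q = 7396/81 (Q = (-4*⅑ + 10)² = (-4/9 + 10)² = (86/9)² = 7396/81 ≈ 91.309)
a = 9 (a = 4 + 5 = 9)
U(x, b) = 18*x² (U(x, b) = 2*((x*9)*x) = 2*((9*x)*x) = 2*(9*x²) = 18*x²)
Q*48 + U(-5, -12) = (7396/81)*48 + 18*(-5)² = 118336/27 + 18*25 = 118336/27 + 450 = 130486/27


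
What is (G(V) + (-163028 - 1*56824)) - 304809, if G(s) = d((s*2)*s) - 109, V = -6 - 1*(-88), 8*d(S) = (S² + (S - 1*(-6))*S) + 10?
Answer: 178789973/4 ≈ 4.4697e+7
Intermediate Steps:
d(S) = 5/4 + S²/8 + S*(6 + S)/8 (d(S) = ((S² + (S - 1*(-6))*S) + 10)/8 = ((S² + (S + 6)*S) + 10)/8 = ((S² + (6 + S)*S) + 10)/8 = ((S² + S*(6 + S)) + 10)/8 = (10 + S² + S*(6 + S))/8 = 5/4 + S²/8 + S*(6 + S)/8)
V = 82 (V = -6 + 88 = 82)
G(s) = -431/4 + s⁴ + 3*s²/2 (G(s) = (5/4 + ((s*2)*s)²/4 + 3*((s*2)*s)/4) - 109 = (5/4 + ((2*s)*s)²/4 + 3*((2*s)*s)/4) - 109 = (5/4 + (2*s²)²/4 + 3*(2*s²)/4) - 109 = (5/4 + (4*s⁴)/4 + 3*s²/2) - 109 = (5/4 + s⁴ + 3*s²/2) - 109 = -431/4 + s⁴ + 3*s²/2)
(G(V) + (-163028 - 1*56824)) - 304809 = ((-431/4 + 82⁴ + (3/2)*82²) + (-163028 - 1*56824)) - 304809 = ((-431/4 + 45212176 + (3/2)*6724) + (-163028 - 56824)) - 304809 = ((-431/4 + 45212176 + 10086) - 219852) - 304809 = (180888617/4 - 219852) - 304809 = 180009209/4 - 304809 = 178789973/4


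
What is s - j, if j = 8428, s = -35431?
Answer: -43859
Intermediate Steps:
s - j = -35431 - 1*8428 = -35431 - 8428 = -43859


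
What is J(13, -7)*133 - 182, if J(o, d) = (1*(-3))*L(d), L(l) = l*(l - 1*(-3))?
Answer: -11354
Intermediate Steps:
L(l) = l*(3 + l) (L(l) = l*(l + 3) = l*(3 + l))
J(o, d) = -3*d*(3 + d) (J(o, d) = (1*(-3))*(d*(3 + d)) = -3*d*(3 + d))
J(13, -7)*133 - 182 = -3*(-7)*(3 - 7)*133 - 182 = -3*(-7)*(-4)*133 - 182 = -84*133 - 182 = -11172 - 182 = -11354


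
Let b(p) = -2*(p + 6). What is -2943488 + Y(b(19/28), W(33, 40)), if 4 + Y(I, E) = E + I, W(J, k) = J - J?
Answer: -41209075/14 ≈ -2.9435e+6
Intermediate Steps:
b(p) = -12 - 2*p (b(p) = -2*(6 + p) = -12 - 2*p)
W(J, k) = 0
Y(I, E) = -4 + E + I (Y(I, E) = -4 + (E + I) = -4 + E + I)
-2943488 + Y(b(19/28), W(33, 40)) = -2943488 + (-4 + 0 + (-12 - 38/28)) = -2943488 + (-4 + 0 + (-12 - 2*19/28)) = -2943488 + (-4 + 0 + (-12 - 19/14)) = -2943488 + (-4 + 0 - 187/14) = -2943488 - 243/14 = -41209075/14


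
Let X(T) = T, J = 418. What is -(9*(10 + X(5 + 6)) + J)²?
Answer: -368449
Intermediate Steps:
-(9*(10 + X(5 + 6)) + J)² = -(9*(10 + (5 + 6)) + 418)² = -(9*(10 + 11) + 418)² = -(9*21 + 418)² = -(189 + 418)² = -1*607² = -1*368449 = -368449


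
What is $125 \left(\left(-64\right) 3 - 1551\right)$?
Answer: $-217875$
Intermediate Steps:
$125 \left(\left(-64\right) 3 - 1551\right) = 125 \left(-192 - 1551\right) = 125 \left(-1743\right) = -217875$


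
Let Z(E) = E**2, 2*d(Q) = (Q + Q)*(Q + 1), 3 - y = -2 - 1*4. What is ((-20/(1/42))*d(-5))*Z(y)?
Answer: -1360800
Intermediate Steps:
y = 9 (y = 3 - (-2 - 1*4) = 3 - (-2 - 4) = 3 - 1*(-6) = 3 + 6 = 9)
d(Q) = Q*(1 + Q) (d(Q) = ((Q + Q)*(Q + 1))/2 = ((2*Q)*(1 + Q))/2 = (2*Q*(1 + Q))/2 = Q*(1 + Q))
((-20/(1/42))*d(-5))*Z(y) = ((-20/(1/42))*(-5*(1 - 5)))*9**2 = ((-20/1/42)*(-5*(-4)))*81 = (-20*42*20)*81 = -840*20*81 = -16800*81 = -1360800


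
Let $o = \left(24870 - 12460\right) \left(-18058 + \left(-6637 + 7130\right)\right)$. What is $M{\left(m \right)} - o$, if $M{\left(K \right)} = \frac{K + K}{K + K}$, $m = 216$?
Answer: $217981651$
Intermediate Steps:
$o = -217981650$ ($o = 12410 \left(-18058 + 493\right) = 12410 \left(-17565\right) = -217981650$)
$M{\left(K \right)} = 1$ ($M{\left(K \right)} = \frac{2 K}{2 K} = 2 K \frac{1}{2 K} = 1$)
$M{\left(m \right)} - o = 1 - -217981650 = 1 + 217981650 = 217981651$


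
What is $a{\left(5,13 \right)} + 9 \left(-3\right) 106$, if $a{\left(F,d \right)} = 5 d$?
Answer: $-2797$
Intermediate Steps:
$a{\left(5,13 \right)} + 9 \left(-3\right) 106 = 5 \cdot 13 + 9 \left(-3\right) 106 = 65 - 2862 = -2797$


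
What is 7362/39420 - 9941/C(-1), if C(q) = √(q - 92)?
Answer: 409/2190 + 9941*I*√93/93 ≈ 0.18676 + 1030.8*I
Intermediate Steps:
C(q) = √(-92 + q)
7362/39420 - 9941/C(-1) = 7362/39420 - 9941/√(-92 - 1) = 7362*(1/39420) - 9941*(-I*√93/93) = 409/2190 - 9941*(-I*√93/93) = 409/2190 - (-9941)*I*√93/93 = 409/2190 + 9941*I*√93/93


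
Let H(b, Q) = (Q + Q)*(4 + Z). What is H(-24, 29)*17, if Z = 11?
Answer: 14790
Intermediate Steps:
H(b, Q) = 30*Q (H(b, Q) = (Q + Q)*(4 + 11) = (2*Q)*15 = 30*Q)
H(-24, 29)*17 = (30*29)*17 = 870*17 = 14790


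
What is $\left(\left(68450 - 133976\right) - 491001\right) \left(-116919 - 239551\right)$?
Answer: $198385179690$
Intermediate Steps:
$\left(\left(68450 - 133976\right) - 491001\right) \left(-116919 - 239551\right) = \left(-65526 - 491001\right) \left(-356470\right) = \left(-556527\right) \left(-356470\right) = 198385179690$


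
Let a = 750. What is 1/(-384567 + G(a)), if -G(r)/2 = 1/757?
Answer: -757/291117221 ≈ -2.6003e-6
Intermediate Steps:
G(r) = -2/757
1/(-384567 + G(a)) = 1/(-384567 - 2/757) = 1/(-291117221/757) = -757/291117221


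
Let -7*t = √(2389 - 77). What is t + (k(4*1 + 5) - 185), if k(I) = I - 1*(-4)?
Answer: -172 - 34*√2/7 ≈ -178.87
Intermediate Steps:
k(I) = 4 + I (k(I) = I + 4 = 4 + I)
t = -34*√2/7 (t = -√(2389 - 77)/7 = -34*√2/7 ≈ -6.8690)
t + (k(4*1 + 5) - 185) = -34*√2/7 + ((4 + (4*1 + 5)) - 185) = -34*√2/7 + ((4 + (4 + 5)) - 185) = -34*√2/7 + ((4 + 9) - 185) = -34*√2/7 + (13 - 185) = -34*√2/7 - 172 = -172 - 34*√2/7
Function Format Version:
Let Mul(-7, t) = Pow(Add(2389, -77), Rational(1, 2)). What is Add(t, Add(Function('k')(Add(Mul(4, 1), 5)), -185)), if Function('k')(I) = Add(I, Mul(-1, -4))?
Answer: Add(-172, Mul(Rational(-34, 7), Pow(2, Rational(1, 2)))) ≈ -178.87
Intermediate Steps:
Function('k')(I) = Add(4, I) (Function('k')(I) = Add(I, 4) = Add(4, I))
t = Mul(Rational(-34, 7), Pow(2, Rational(1, 2))) (t = Mul(Rational(-1, 7), Pow(Add(2389, -77), Rational(1, 2))) = Mul(Rational(-1, 7), Pow(2312, Rational(1, 2))) = Mul(Rational(-1, 7), Mul(34, Pow(2, Rational(1, 2)))) = Mul(Rational(-34, 7), Pow(2, Rational(1, 2))) ≈ -6.8690)
Add(t, Add(Function('k')(Add(Mul(4, 1), 5)), -185)) = Add(Mul(Rational(-34, 7), Pow(2, Rational(1, 2))), Add(Add(4, Add(Mul(4, 1), 5)), -185)) = Add(Mul(Rational(-34, 7), Pow(2, Rational(1, 2))), Add(Add(4, Add(4, 5)), -185)) = Add(Mul(Rational(-34, 7), Pow(2, Rational(1, 2))), Add(Add(4, 9), -185)) = Add(Mul(Rational(-34, 7), Pow(2, Rational(1, 2))), Add(13, -185)) = Add(Mul(Rational(-34, 7), Pow(2, Rational(1, 2))), -172) = Add(-172, Mul(Rational(-34, 7), Pow(2, Rational(1, 2))))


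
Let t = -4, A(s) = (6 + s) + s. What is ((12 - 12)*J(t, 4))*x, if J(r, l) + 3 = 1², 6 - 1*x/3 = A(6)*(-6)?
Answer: 0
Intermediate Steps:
A(s) = 6 + 2*s
x = 342 (x = 18 - 3*(6 + 2*6)*(-6) = 18 - 3*(6 + 12)*(-6) = 18 - 54*(-6) = 18 - 3*(-108) = 18 + 324 = 342)
J(r, l) = -2 (J(r, l) = -3 + 1² = -3 + 1 = -2)
((12 - 12)*J(t, 4))*x = ((12 - 12)*(-2))*342 = (0*(-2))*342 = 0*342 = 0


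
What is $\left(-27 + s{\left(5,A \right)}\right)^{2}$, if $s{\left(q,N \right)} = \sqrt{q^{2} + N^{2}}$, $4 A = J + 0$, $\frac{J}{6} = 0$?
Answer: $484$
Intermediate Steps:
$J = 0$ ($J = 6 \cdot 0 = 0$)
$A = 0$ ($A = \frac{0 + 0}{4} = \frac{1}{4} \cdot 0 = 0$)
$s{\left(q,N \right)} = \sqrt{N^{2} + q^{2}}$
$\left(-27 + s{\left(5,A \right)}\right)^{2} = \left(-27 + \sqrt{0^{2} + 5^{2}}\right)^{2} = \left(-27 + \sqrt{0 + 25}\right)^{2} = \left(-27 + \sqrt{25}\right)^{2} = \left(-27 + 5\right)^{2} = \left(-22\right)^{2} = 484$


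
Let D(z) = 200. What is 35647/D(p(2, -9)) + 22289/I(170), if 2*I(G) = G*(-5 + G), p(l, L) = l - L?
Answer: 20176279/112200 ≈ 179.82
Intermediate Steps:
I(G) = G*(-5 + G)/2 (I(G) = (G*(-5 + G))/2 = G*(-5 + G)/2)
35647/D(p(2, -9)) + 22289/I(170) = 35647/200 + 22289/(((½)*170*(-5 + 170))) = 35647*(1/200) + 22289/(((½)*170*165)) = 35647/200 + 22289/14025 = 20176279/112200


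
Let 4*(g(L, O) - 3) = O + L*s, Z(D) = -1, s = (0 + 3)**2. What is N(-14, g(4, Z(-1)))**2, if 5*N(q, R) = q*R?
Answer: 108241/100 ≈ 1082.4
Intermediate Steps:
s = 9 (s = 3**2 = 9)
g(L, O) = 3 + O/4 + 9*L/4 (g(L, O) = 3 + (O + L*9)/4 = 3 + (O + 9*L)/4 = 3 + (O/4 + 9*L/4) = 3 + O/4 + 9*L/4)
N(q, R) = R*q/5 (N(q, R) = (q*R)/5 = (R*q)/5 = R*q/5)
N(-14, g(4, Z(-1)))**2 = ((1/5)*(3 + (1/4)*(-1) + (9/4)*4)*(-14))**2 = ((1/5)*(3 - 1/4 + 9)*(-14))**2 = ((1/5)*(47/4)*(-14))**2 = (-329/10)**2 = 108241/100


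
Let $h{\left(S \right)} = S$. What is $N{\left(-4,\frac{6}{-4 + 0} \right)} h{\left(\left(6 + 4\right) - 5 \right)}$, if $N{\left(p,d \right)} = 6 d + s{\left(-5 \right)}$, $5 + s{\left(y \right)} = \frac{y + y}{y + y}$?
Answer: $-65$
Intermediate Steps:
$s{\left(y \right)} = -4$ ($s{\left(y \right)} = -5 + \frac{y + y}{y + y} = -5 + \frac{2 y}{2 y} = -5 + 2 y \frac{1}{2 y} = -5 + 1 = -4$)
$N{\left(p,d \right)} = -4 + 6 d$ ($N{\left(p,d \right)} = 6 d - 4 = -4 + 6 d$)
$N{\left(-4,\frac{6}{-4 + 0} \right)} h{\left(\left(6 + 4\right) - 5 \right)} = \left(-4 + 6 \frac{6}{-4 + 0}\right) \left(\left(6 + 4\right) - 5\right) = \left(-4 + 6 \frac{6}{-4}\right) \left(10 - 5\right) = \left(-4 + 6 \cdot 6 \left(- \frac{1}{4}\right)\right) 5 = \left(-4 + 6 \left(- \frac{3}{2}\right)\right) 5 = \left(-4 - 9\right) 5 = \left(-13\right) 5 = -65$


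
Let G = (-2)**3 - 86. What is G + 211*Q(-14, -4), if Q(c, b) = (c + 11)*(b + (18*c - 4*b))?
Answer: 151826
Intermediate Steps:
Q(c, b) = (11 + c)*(-3*b + 18*c) (Q(c, b) = (11 + c)*(b + (-4*b + 18*c)) = (11 + c)*(-3*b + 18*c))
G = -94 (G = -8 - 86 = -94)
G + 211*Q(-14, -4) = -94 + 211*(-33*(-4) + 18*(-14)**2 + 198*(-14) - 3*(-4)*(-14)) = -94 + 211*(132 + 18*196 - 2772 - 168) = -94 + 211*(132 + 3528 - 2772 - 168) = -94 + 211*720 = -94 + 151920 = 151826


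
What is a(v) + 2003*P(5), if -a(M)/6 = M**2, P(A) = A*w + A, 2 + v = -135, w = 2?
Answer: -82569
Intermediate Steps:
v = -137 (v = -2 - 135 = -137)
P(A) = 3*A (P(A) = A*2 + A = 2*A + A = 3*A)
a(M) = -6*M**2
a(v) + 2003*P(5) = -6*(-137)**2 + 2003*(3*5) = -6*18769 + 2003*15 = -112614 + 30045 = -82569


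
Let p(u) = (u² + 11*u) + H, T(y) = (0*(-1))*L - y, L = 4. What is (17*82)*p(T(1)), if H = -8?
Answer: -25092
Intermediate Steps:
T(y) = -y (T(y) = (0*(-1))*4 - y = 0*4 - y = 0 - y = -y)
p(u) = -8 + u² + 11*u (p(u) = (u² + 11*u) - 8 = -8 + u² + 11*u)
(17*82)*p(T(1)) = (17*82)*(-8 + (-1*1)² + 11*(-1*1)) = 1394*(-8 + (-1)² + 11*(-1)) = 1394*(-8 + 1 - 11) = 1394*(-18) = -25092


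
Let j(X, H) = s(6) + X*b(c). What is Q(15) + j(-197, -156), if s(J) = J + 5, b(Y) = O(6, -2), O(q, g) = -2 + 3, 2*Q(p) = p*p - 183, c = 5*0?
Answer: -165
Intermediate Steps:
c = 0
Q(p) = -183/2 + p**2/2 (Q(p) = (p*p - 183)/2 = (p**2 - 183)/2 = (-183 + p**2)/2 = -183/2 + p**2/2)
O(q, g) = 1
b(Y) = 1
s(J) = 5 + J
j(X, H) = 11 + X (j(X, H) = (5 + 6) + X*1 = 11 + X)
Q(15) + j(-197, -156) = (-183/2 + (1/2)*15**2) + (11 - 197) = (-183/2 + (1/2)*225) - 186 = (-183/2 + 225/2) - 186 = 21 - 186 = -165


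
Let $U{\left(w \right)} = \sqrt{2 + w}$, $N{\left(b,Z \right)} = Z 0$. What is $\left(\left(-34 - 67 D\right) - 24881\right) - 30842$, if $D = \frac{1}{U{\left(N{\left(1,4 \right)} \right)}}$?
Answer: $-55757 - \frac{67 \sqrt{2}}{2} \approx -55804.0$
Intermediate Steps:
$N{\left(b,Z \right)} = 0$
$D = \frac{\sqrt{2}}{2}$ ($D = \frac{1}{\sqrt{2 + 0}} = \frac{1}{\sqrt{2}} = \frac{\sqrt{2}}{2} \approx 0.70711$)
$\left(\left(-34 - 67 D\right) - 24881\right) - 30842 = \left(\left(-34 - 67 \frac{\sqrt{2}}{2}\right) - 24881\right) - 30842 = \left(\left(-34 - \frac{67 \sqrt{2}}{2}\right) - 24881\right) - 30842 = \left(-24915 - \frac{67 \sqrt{2}}{2}\right) - 30842 = -55757 - \frac{67 \sqrt{2}}{2}$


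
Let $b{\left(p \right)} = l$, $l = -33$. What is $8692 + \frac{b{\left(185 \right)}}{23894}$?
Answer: $\frac{207686615}{23894} \approx 8692.0$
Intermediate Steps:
$b{\left(p \right)} = -33$
$8692 + \frac{b{\left(185 \right)}}{23894} = 8692 - \frac{33}{23894} = \frac{207686615}{23894}$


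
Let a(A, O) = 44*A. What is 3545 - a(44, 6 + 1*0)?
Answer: 1609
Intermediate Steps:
3545 - a(44, 6 + 1*0) = 3545 - 44*44 = 3545 - 1*1936 = 3545 - 1936 = 1609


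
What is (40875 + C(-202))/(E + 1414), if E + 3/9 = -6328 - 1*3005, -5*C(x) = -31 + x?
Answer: -306912/59395 ≈ -5.1673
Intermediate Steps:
C(x) = 31/5 - x/5 (C(x) = -(-31 + x)/5 = 31/5 - x/5)
E = -28000/3 (E = -⅓ + (-6328 - 1*3005) = -⅓ + (-6328 - 3005) = -⅓ - 9333 = -28000/3 ≈ -9333.3)
(40875 + C(-202))/(E + 1414) = (40875 + (31/5 - ⅕*(-202)))/(-28000/3 + 1414) = (40875 + (31/5 + 202/5))/(-23758/3) = (40875 + 233/5)*(-3/23758) = (204608/5)*(-3/23758) = -306912/59395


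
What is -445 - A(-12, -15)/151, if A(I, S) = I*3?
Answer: -67159/151 ≈ -444.76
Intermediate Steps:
A(I, S) = 3*I
-445 - A(-12, -15)/151 = -445 - 3*(-12)/151 = -445 - (-36)/151 = -445 - 1*(-36/151) = -445 + 36/151 = -67159/151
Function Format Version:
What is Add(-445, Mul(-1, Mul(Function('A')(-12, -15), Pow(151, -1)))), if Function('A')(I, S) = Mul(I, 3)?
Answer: Rational(-67159, 151) ≈ -444.76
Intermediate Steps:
Function('A')(I, S) = Mul(3, I)
Add(-445, Mul(-1, Mul(Function('A')(-12, -15), Pow(151, -1)))) = Add(-445, Mul(-1, Mul(Mul(3, -12), Pow(151, -1)))) = Add(-445, Mul(-1, Mul(-36, Rational(1, 151)))) = Add(-445, Mul(-1, Rational(-36, 151))) = Add(-445, Rational(36, 151)) = Rational(-67159, 151)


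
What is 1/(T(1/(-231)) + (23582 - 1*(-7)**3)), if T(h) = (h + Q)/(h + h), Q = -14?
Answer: 2/51085 ≈ 3.9150e-5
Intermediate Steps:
T(h) = (-14 + h)/(2*h) (T(h) = (h - 14)/(h + h) = (-14 + h)/((2*h)) = (-14 + h)*(1/(2*h)) = (-14 + h)/(2*h))
1/(T(1/(-231)) + (23582 - 1*(-7)**3)) = 1/((-14 + 1/(-231))/(2*(1/(-231))) + (23582 - 1*(-7)**3)) = 1/((-14 - 1/231)/(2*(-1/231)) + (23582 - 1*(-343))) = 1/((1/2)*(-231)*(-3235/231) + (23582 + 343)) = 1/(3235/2 + 23925) = 1/(51085/2) = 2/51085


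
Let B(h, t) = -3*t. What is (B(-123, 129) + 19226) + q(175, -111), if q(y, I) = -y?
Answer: 18664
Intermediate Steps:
(B(-123, 129) + 19226) + q(175, -111) = (-3*129 + 19226) - 1*175 = (-387 + 19226) - 175 = 18839 - 175 = 18664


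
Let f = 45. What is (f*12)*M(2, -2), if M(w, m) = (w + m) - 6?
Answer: -3240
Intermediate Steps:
M(w, m) = -6 + m + w (M(w, m) = (m + w) - 6 = -6 + m + w)
(f*12)*M(2, -2) = (45*12)*(-6 - 2 + 2) = 540*(-6) = -3240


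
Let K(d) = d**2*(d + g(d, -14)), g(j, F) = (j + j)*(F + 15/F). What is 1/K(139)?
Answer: -7/547866276 ≈ -1.2777e-8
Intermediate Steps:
g(j, F) = 2*j*(F + 15/F) (g(j, F) = (2*j)*(F + 15/F) = 2*j*(F + 15/F))
K(d) = -204*d**3/7 (K(d) = d**2*(d + 2*d*(15 + (-14)**2)/(-14)) = d**2*(d + 2*d*(-1/14)*(15 + 196)) = d**2*(d + 2*d*(-1/14)*211) = d**2*(d - 211*d/7) = d**2*(-204*d/7) = -204*d**3/7)
1/K(139) = 1/(-204/7*139**3) = 1/(-204/7*2685619) = 1/(-547866276/7) = -7/547866276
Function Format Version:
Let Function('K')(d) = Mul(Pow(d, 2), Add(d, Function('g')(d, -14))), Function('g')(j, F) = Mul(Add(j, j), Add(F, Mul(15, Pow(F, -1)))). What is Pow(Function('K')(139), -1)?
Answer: Rational(-7, 547866276) ≈ -1.2777e-8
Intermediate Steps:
Function('g')(j, F) = Mul(2, j, Add(F, Mul(15, Pow(F, -1)))) (Function('g')(j, F) = Mul(Mul(2, j), Add(F, Mul(15, Pow(F, -1)))) = Mul(2, j, Add(F, Mul(15, Pow(F, -1)))))
Function('K')(d) = Mul(Rational(-204, 7), Pow(d, 3)) (Function('K')(d) = Mul(Pow(d, 2), Add(d, Mul(2, d, Pow(-14, -1), Add(15, Pow(-14, 2))))) = Mul(Pow(d, 2), Add(d, Mul(2, d, Rational(-1, 14), Add(15, 196)))) = Mul(Pow(d, 2), Add(d, Mul(2, d, Rational(-1, 14), 211))) = Mul(Pow(d, 2), Add(d, Mul(Rational(-211, 7), d))) = Mul(Pow(d, 2), Mul(Rational(-204, 7), d)) = Mul(Rational(-204, 7), Pow(d, 3)))
Pow(Function('K')(139), -1) = Pow(Mul(Rational(-204, 7), Pow(139, 3)), -1) = Pow(Mul(Rational(-204, 7), 2685619), -1) = Pow(Rational(-547866276, 7), -1) = Rational(-7, 547866276)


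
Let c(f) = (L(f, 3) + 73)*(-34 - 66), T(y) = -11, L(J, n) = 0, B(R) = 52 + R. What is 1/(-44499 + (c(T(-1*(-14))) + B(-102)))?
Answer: -1/51849 ≈ -1.9287e-5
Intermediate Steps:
c(f) = -7300 (c(f) = (0 + 73)*(-34 - 66) = 73*(-100) = -7300)
1/(-44499 + (c(T(-1*(-14))) + B(-102))) = 1/(-44499 + (-7300 + (52 - 102))) = 1/(-44499 + (-7300 - 50)) = 1/(-44499 - 7350) = 1/(-51849) = -1/51849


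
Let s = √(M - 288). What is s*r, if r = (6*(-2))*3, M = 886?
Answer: -36*√598 ≈ -880.35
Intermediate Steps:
s = √598 (s = √(886 - 288) = √598 ≈ 24.454)
r = -36 (r = -12*3 = -36)
s*r = √598*(-36) = -36*√598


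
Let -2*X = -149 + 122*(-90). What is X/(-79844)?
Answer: -11129/159688 ≈ -0.069692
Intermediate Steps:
X = 11129/2 (X = -(-149 + 122*(-90))/2 = -(-149 - 10980)/2 = -½*(-11129) = 11129/2 ≈ 5564.5)
X/(-79844) = (11129/2)/(-79844) = (11129/2)*(-1/79844) = -11129/159688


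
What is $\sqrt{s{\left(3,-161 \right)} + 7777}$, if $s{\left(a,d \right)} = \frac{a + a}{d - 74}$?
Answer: $\frac{\sqrt{429483415}}{235} \approx 88.187$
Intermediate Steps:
$s{\left(a,d \right)} = \frac{2 a}{-74 + d}$
$\sqrt{s{\left(3,-161 \right)} + 7777} = \sqrt{2 \cdot 3 \frac{1}{-74 - 161} + 7777} = \sqrt{2 \cdot 3 \frac{1}{-235} + 7777} = \sqrt{2 \cdot 3 \left(- \frac{1}{235}\right) + 7777} = \sqrt{- \frac{6}{235} + 7777} = \sqrt{\frac{1827589}{235}} = \frac{\sqrt{429483415}}{235}$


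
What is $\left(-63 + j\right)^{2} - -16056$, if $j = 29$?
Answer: $17212$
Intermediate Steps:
$\left(-63 + j\right)^{2} - -16056 = \left(-63 + 29\right)^{2} - -16056 = \left(-34\right)^{2} + 16056 = 1156 + 16056 = 17212$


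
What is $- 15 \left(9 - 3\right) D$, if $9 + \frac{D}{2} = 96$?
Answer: $-15660$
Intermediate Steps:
$D = 174$ ($D = -18 + 2 \cdot 96 = -18 + 192 = 174$)
$- 15 \left(9 - 3\right) D = - 15 \left(9 - 3\right) 174 = \left(-15\right) 6 \cdot 174 = \left(-90\right) 174 = -15660$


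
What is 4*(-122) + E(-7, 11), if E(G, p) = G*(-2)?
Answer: -474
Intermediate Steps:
E(G, p) = -2*G
4*(-122) + E(-7, 11) = 4*(-122) - 2*(-7) = -488 + 14 = -474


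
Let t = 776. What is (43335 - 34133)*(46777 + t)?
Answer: 437582706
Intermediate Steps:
(43335 - 34133)*(46777 + t) = (43335 - 34133)*(46777 + 776) = 9202*47553 = 437582706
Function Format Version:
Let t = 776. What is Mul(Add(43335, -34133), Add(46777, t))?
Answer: 437582706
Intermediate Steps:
Mul(Add(43335, -34133), Add(46777, t)) = Mul(Add(43335, -34133), Add(46777, 776)) = Mul(9202, 47553) = 437582706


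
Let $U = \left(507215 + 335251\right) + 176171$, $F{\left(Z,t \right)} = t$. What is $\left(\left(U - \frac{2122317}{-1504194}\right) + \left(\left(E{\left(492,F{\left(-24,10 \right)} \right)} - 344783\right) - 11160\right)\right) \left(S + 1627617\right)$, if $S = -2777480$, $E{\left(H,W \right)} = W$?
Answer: $- \frac{22475030619393209}{29494} \approx -7.6202 \cdot 10^{11}$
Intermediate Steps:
$U = 1018637$ ($U = 842466 + 176171 = 1018637$)
$\left(\left(U - \frac{2122317}{-1504194}\right) + \left(\left(E{\left(492,F{\left(-24,10 \right)} \right)} - 344783\right) - 11160\right)\right) \left(S + 1627617\right) = \left(\left(1018637 - \frac{2122317}{-1504194}\right) + \left(\left(10 - 344783\right) - 11160\right)\right) \left(-2777480 + 1627617\right) = \left(\left(1018637 - 2122317 \left(- \frac{1}{1504194}\right)\right) - 355933\right) \left(-1149863\right) = \left(\left(1018637 - - \frac{707439}{501398}\right) - 355933\right) \left(-1149863\right) = \left(\left(1018637 + \frac{707439}{501398}\right) - 355933\right) \left(-1149863\right) = \left(\frac{510743261965}{501398} - 355933\right) \left(-1149863\right) = \frac{332279167631}{501398} \left(-1149863\right) = - \frac{22475030619393209}{29494}$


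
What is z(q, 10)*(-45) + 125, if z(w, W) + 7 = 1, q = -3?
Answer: 395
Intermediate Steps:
z(w, W) = -6 (z(w, W) = -7 + 1 = -6)
z(q, 10)*(-45) + 125 = -6*(-45) + 125 = 270 + 125 = 395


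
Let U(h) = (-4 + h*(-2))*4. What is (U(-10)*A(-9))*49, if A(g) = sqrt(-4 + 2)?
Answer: 3136*I*sqrt(2) ≈ 4435.0*I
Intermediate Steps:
A(g) = I*sqrt(2) (A(g) = sqrt(-2) = I*sqrt(2))
U(h) = -16 - 8*h (U(h) = (-4 - 2*h)*4 = -16 - 8*h)
(U(-10)*A(-9))*49 = ((-16 - 8*(-10))*(I*sqrt(2)))*49 = ((-16 + 80)*(I*sqrt(2)))*49 = (64*(I*sqrt(2)))*49 = (64*I*sqrt(2))*49 = 3136*I*sqrt(2)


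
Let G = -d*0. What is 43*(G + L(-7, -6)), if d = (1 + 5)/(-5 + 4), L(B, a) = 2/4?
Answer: 43/2 ≈ 21.500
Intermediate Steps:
L(B, a) = 1/2 (L(B, a) = 2*(1/4) = 1/2)
d = -6 (d = 6/(-1) = 6*(-1) = -6)
G = 0 (G = -1*(-6)*0 = 6*0 = 0)
43*(G + L(-7, -6)) = 43*(0 + 1/2) = 43*(1/2) = 43/2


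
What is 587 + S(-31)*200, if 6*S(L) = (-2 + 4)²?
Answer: 2161/3 ≈ 720.33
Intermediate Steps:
S(L) = ⅔ (S(L) = (-2 + 4)²/6 = (⅙)*2² = (⅙)*4 = ⅔)
587 + S(-31)*200 = 587 + (⅔)*200 = 587 + 400/3 = 2161/3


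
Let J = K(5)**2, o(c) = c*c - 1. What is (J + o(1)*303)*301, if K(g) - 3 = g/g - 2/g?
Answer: 97524/25 ≈ 3901.0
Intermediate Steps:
o(c) = -1 + c**2 (o(c) = c**2 - 1 = -1 + c**2)
K(g) = 4 - 2/g (K(g) = 3 + (g/g - 2/g) = 3 + (1 - 2/g) = 4 - 2/g)
J = 324/25 (J = (4 - 2/5)**2 = (18/5)**2 = 324/25 ≈ 12.960)
(J + o(1)*303)*301 = (324/25 + (-1 + 1**2)*303)*301 = (324/25 + (-1 + 1)*303)*301 = (324/25 + 0*303)*301 = (324/25 + 0)*301 = (324/25)*301 = 97524/25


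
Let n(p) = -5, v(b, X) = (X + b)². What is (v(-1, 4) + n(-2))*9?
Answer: 36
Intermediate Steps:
(v(-1, 4) + n(-2))*9 = ((4 - 1)² - 5)*9 = (3² - 5)*9 = (9 - 5)*9 = 4*9 = 36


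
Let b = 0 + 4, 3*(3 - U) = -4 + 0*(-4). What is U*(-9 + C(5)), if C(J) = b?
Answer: -65/3 ≈ -21.667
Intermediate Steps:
U = 13/3 (U = 3 - (-4 + 0*(-4))/3 = 3 - (-4 + 0)/3 = 3 - 1/3*(-4) = 3 + 4/3 = 13/3 ≈ 4.3333)
b = 4
C(J) = 4
U*(-9 + C(5)) = 13*(-9 + 4)/3 = (13/3)*(-5) = -65/3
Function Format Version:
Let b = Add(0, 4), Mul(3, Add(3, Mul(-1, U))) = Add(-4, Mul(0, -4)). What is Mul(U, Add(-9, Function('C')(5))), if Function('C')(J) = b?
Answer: Rational(-65, 3) ≈ -21.667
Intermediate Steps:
U = Rational(13, 3) (U = Add(3, Mul(Rational(-1, 3), Add(-4, Mul(0, -4)))) = Add(3, Mul(Rational(-1, 3), Add(-4, 0))) = Add(3, Mul(Rational(-1, 3), -4)) = Add(3, Rational(4, 3)) = Rational(13, 3) ≈ 4.3333)
b = 4
Function('C')(J) = 4
Mul(U, Add(-9, Function('C')(5))) = Mul(Rational(13, 3), Add(-9, 4)) = Mul(Rational(13, 3), -5) = Rational(-65, 3)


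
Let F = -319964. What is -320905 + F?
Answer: -640869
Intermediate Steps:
-320905 + F = -320905 - 319964 = -640869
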